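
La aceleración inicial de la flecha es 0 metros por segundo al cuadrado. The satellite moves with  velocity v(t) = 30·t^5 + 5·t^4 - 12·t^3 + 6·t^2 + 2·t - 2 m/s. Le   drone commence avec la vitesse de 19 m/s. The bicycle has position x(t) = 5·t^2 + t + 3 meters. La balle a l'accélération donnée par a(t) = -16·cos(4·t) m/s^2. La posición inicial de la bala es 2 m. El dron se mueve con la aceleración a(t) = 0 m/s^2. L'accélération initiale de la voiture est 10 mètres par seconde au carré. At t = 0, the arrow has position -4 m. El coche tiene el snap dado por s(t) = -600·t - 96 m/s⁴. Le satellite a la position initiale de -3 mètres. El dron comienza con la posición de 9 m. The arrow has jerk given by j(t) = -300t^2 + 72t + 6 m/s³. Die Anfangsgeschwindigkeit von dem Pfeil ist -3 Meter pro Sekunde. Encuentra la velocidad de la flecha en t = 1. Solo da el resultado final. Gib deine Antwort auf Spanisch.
En t = 1, v = -13.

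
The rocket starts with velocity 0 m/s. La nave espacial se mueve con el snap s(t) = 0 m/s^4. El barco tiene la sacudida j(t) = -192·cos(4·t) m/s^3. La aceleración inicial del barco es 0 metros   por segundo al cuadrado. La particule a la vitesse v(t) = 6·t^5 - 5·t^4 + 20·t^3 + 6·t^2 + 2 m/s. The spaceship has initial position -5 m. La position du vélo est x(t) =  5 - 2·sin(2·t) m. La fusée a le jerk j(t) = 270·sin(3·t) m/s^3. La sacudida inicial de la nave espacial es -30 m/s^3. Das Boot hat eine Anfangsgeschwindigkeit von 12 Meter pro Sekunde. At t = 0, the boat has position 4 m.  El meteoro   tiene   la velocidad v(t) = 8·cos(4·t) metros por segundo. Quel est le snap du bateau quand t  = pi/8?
Nous devons dériver notre équation du jerk j(t) = -192·cos(4·t) 1 fois. La dérivée du jerk donne le snap: s(t) = 768·sin(4·t). Nous avons le snap s(t) = 768·sin(4·t). En substituant t = pi/8: s(pi/8) = 768.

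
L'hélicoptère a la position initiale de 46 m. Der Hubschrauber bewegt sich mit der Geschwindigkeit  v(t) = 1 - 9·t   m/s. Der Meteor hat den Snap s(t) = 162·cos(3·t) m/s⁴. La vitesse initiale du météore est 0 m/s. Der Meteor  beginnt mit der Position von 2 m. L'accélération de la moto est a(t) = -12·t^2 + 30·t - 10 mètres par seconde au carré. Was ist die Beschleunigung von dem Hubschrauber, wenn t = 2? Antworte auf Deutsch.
Wir müssen unsere Gleichung für die Geschwindigkeit v(t) = 1 - 9·t 1-mal ableiten. Mit d/dt von v(t) finden wir a(t) = -9. Aus der Gleichung für die Beschleunigung a(t) = -9, setzen wir t = 2 ein und erhalten a = -9.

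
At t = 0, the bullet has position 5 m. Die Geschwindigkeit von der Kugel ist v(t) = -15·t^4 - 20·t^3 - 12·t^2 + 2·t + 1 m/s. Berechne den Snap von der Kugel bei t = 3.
Ausgehend von der Geschwindigkeit v(t) = -15·t^4 - 20·t^3 - 12·t^2 + 2·t + 1, nehmen wir 3 Ableitungen. Die Ableitung von der Geschwindigkeit ergibt die Beschleunigung: a(t) = -60·t^3 - 60·t^2 - 24·t + 2. Die Ableitung von der Beschleunigung ergibt den Ruck: j(t) = -180·t^2 - 120·t - 24. Die Ableitung von dem Ruck ergibt den Snap: s(t) = -360·t - 120. Aus der Gleichung für den Snap s(t) = -360·t - 120, setzen wir t = 3 ein und erhalten s = -1200.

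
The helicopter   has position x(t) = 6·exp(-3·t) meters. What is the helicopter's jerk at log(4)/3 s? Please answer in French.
En partant de la position x(t) = 6·exp(-3·t), nous prenons 3 dérivées. En dérivant la position, nous obtenons la vitesse: v(t) = -18·exp(-3·t). La dérivée de la vitesse donne l'accélération: a(t) = 54·exp(-3·t). En dérivant l'accélération, nous obtenons le jerk: j(t) = -162·exp(-3·t). En utilisant j(t) = -162·exp(-3·t) et en substituant t = log(4)/3, nous trouvons j = -81/2.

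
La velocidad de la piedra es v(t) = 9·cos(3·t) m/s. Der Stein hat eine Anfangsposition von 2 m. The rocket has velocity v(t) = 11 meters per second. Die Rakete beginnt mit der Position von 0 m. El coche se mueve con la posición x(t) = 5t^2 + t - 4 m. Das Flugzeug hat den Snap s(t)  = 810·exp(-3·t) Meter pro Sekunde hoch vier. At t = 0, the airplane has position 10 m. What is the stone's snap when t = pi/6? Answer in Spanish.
Partiendo de la velocidad v(t) = 9·cos(3·t), tomamos 3 derivadas. Tomando d/dt de v(t), encontramos a(t) = -27·sin(3·t). La derivada de la aceleración da la sacudida: j(t) = -81·cos(3·t). Tomando d/dt de j(t), encontramos s(t) = 243·sin(3·t). Usando s(t) = 243·sin(3·t) y sustituyendo t = pi/6, encontramos s = 243.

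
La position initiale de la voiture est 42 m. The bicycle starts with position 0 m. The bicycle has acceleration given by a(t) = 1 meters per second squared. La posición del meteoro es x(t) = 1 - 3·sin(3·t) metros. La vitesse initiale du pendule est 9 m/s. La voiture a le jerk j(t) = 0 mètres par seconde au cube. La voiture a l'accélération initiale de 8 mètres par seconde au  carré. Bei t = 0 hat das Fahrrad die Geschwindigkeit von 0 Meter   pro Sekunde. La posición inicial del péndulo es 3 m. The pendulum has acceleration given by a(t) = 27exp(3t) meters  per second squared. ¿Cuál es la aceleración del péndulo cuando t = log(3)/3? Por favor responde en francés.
Nous avons l'accélération a(t) = 27·exp(3·t). En substituant t = log(3)/3: a(log(3)/3) = 81.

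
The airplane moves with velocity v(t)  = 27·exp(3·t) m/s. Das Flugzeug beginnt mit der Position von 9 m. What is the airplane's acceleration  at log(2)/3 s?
To solve this, we need to take 1 derivative of our velocity equation v(t) = 27·exp(3·t). Differentiating velocity, we get acceleration: a(t) = 81·exp(3·t). We have acceleration a(t) = 81·exp(3·t). Substituting t = log(2)/3: a(log(2)/3) = 162.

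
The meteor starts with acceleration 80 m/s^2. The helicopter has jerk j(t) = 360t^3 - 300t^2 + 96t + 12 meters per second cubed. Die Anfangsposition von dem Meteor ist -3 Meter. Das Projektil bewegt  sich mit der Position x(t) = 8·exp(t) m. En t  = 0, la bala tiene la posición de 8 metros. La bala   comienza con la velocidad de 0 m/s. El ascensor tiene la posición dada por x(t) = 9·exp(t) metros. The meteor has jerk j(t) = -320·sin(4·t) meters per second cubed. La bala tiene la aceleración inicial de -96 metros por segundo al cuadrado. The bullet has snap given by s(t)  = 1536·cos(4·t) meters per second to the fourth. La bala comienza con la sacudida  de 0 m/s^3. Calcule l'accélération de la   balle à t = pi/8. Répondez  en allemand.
Ausgehend von dem Snap s(t) = 1536·cos(4·t), nehmen wir 2 Integrale. Mit ∫s(t)dt und Anwendung von j(0) = 0, finden wir j(t) = 384·sin(4·t). Durch Integration von dem Ruck und Verwendung der Anfangsbedingung a(0) = -96, erhalten wir a(t) = -96·cos(4·t). Aus der Gleichung für die Beschleunigung a(t) = -96·cos(4·t), setzen wir t = pi/8 ein und erhalten a = 0.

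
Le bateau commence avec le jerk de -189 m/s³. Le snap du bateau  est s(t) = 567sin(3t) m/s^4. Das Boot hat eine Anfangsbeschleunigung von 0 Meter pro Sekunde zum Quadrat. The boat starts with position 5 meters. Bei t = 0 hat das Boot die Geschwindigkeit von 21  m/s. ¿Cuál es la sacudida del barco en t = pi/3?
Debemos encontrar la integral de nuestra ecuación del snap s(t) = 567·sin(3·t) 1 vez. Tomando ∫s(t)dt y aplicando j(0) = -189, encontramos j(t) = -189·cos(3·t). Usando j(t) = -189·cos(3·t) y sustituyendo t = pi/3, encontramos j = 189.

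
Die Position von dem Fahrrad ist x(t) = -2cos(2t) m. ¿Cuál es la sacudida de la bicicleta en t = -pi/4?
Debemos derivar nuestra ecuación de la posición x(t) = -2·cos(2·t) 3 veces. La derivada de la posición da la velocidad: v(t) = 4·sin(2·t). Derivando la velocidad, obtenemos la aceleración: a(t) = 8·cos(2·t). Tomando d/dt de a(t), encontramos j(t) = -16·sin(2·t). De la ecuación de la sacudida j(t) = -16·sin(2·t), sustituimos t = -pi/4 para obtener j = 16.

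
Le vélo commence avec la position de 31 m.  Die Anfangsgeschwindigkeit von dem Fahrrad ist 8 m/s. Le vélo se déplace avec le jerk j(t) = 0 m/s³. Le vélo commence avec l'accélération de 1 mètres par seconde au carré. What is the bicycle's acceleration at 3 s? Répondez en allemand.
Um dies zu lösen, müssen wir 1 Stammfunktion unserer Gleichung für den Ruck j(t) = 0 finden. Durch Integration von dem Ruck und Verwendung der Anfangsbedingung a(0) = 1, erhalten wir a(t) = 1. Aus der Gleichung für die Beschleunigung a(t) = 1, setzen wir t = 3 ein und erhalten a = 1.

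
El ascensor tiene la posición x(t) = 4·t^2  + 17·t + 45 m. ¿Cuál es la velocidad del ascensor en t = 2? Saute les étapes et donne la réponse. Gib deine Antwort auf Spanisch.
La respuesta es 33.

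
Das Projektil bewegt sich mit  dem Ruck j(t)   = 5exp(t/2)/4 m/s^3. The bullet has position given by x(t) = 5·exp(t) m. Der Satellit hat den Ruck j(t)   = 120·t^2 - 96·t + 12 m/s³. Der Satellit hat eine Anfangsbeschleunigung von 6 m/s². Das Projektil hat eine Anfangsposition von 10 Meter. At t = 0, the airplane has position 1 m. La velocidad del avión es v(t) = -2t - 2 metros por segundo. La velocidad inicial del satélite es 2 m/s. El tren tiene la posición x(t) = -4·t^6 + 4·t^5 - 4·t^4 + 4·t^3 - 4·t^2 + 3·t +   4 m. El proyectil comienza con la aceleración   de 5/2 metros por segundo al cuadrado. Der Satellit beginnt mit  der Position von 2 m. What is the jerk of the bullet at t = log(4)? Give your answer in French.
Nous devons dériver notre équation de la position x(t) = 5·exp(t) 3 fois. En prenant d/dt de x(t), nous trouvons v(t) = 5·exp(t). En prenant d/dt de v(t), nous trouvons a(t) = 5·exp(t). En dérivant l'accélération, nous obtenons le jerk: j(t) = 5·exp(t). Nous avons le jerk j(t) = 5·exp(t). En substituant t = log(4): j(log(4)) = 20.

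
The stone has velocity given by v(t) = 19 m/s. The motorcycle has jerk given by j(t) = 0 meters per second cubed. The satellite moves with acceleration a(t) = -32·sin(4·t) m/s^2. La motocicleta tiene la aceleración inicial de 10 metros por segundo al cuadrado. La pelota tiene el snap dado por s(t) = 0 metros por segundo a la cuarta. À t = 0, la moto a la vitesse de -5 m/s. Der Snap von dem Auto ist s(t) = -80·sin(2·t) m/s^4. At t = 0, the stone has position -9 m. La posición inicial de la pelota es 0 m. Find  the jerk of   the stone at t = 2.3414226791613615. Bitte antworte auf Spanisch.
Partiendo de la velocidad v(t) = 19, tomamos 2 derivadas. Tomando d/dt de v(t), encontramos a(t) = 0. Tomando d/dt de a(t), encontramos j(t) = 0. De la ecuación de la sacudida j(t) = 0, sustituimos t = 2.3414226791613615 para obtener j = 0.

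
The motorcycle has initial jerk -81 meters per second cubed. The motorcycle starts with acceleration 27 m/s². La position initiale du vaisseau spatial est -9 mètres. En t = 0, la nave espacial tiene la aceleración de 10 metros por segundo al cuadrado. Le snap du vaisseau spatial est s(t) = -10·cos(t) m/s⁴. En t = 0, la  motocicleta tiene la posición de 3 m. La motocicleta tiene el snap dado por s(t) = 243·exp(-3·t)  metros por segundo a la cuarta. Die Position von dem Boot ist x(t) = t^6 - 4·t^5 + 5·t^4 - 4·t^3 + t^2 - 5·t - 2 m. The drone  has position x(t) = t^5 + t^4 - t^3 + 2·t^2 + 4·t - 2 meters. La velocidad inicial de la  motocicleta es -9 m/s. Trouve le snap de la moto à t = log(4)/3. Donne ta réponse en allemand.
Mit s(t) = 243·exp(-3·t) und Einsetzen von t = log(4)/3, finden wir s = 243/4.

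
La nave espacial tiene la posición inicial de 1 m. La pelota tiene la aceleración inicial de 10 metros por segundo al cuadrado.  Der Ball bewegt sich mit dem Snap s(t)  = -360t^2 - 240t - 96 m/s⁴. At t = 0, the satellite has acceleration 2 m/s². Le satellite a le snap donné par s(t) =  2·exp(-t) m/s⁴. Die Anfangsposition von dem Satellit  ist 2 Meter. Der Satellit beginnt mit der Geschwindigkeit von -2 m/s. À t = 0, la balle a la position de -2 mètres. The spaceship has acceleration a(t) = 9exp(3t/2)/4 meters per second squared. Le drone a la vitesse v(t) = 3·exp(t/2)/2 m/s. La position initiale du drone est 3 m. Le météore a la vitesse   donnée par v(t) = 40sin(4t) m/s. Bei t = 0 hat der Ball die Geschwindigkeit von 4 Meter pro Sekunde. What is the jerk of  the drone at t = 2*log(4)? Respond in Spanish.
Para resolver esto, necesitamos tomar 2 derivadas de nuestra ecuación de la velocidad v(t) = 3·exp(t/2)/2. La derivada de la velocidad da la aceleración: a(t) = 3·exp(t/2)/4. Derivando la aceleración, obtenemos la sacudida: j(t) = 3·exp(t/2)/8. Usando j(t) = 3·exp(t/2)/8 y sustituyendo t = 2*log(4), encontramos j = 3/2.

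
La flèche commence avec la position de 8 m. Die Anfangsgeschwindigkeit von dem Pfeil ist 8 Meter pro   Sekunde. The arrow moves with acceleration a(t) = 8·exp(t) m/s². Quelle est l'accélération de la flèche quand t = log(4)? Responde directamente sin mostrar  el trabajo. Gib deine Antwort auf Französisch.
À t = log(4), a = 32.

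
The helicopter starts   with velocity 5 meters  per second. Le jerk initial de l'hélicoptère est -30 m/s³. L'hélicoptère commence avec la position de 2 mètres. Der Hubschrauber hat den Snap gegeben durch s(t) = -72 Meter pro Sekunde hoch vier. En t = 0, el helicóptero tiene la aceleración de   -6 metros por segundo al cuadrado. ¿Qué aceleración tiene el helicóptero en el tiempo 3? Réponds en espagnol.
Partiendo del snap s(t) = -72, tomamos 2 antiderivadas. Integrando el snap y usando la condición inicial j(0) = -30, obtenemos j(t) = -72·t - 30. La antiderivada de la sacudida, con a(0) = -6, da la aceleración: a(t) = -36·t^2 - 30·t - 6. Tenemos la aceleración a(t) = -36·t^2 - 30·t - 6. Sustituyendo t = 3: a(3) = -420.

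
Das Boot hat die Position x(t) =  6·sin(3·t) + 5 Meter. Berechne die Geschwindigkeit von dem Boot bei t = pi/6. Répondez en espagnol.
Debemos derivar nuestra ecuación de la posición x(t) = 6·sin(3·t) + 5 1 vez. Tomando d/dt de x(t), encontramos v(t) = 18·cos(3·t). De la ecuación de la velocidad v(t) = 18·cos(3·t), sustituimos t = pi/6 para obtener v = 0.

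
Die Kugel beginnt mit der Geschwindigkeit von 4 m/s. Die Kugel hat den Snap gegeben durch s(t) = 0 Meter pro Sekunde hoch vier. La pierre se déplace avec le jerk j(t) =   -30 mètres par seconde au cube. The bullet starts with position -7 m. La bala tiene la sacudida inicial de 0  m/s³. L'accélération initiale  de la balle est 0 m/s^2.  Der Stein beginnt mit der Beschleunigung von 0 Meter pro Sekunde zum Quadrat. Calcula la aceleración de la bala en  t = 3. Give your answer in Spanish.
Debemos encontrar la integral de nuestra ecuación del snap s(t) = 0 2 veces. Integrando el snap y usando la condición inicial j(0) = 0, obtenemos j(t) = 0. La integral de la sacudida, con a(0) = 0, da la aceleración: a(t) = 0. Usando a(t) = 0 y sustituyendo t = 3, encontramos a = 0.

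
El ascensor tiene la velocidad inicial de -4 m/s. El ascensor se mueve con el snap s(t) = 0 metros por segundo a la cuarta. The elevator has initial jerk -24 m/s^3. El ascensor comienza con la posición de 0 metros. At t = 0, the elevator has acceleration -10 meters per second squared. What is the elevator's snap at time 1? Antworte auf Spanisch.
Usando s(t) = 0 y sustituyendo t = 1, encontramos s = 0.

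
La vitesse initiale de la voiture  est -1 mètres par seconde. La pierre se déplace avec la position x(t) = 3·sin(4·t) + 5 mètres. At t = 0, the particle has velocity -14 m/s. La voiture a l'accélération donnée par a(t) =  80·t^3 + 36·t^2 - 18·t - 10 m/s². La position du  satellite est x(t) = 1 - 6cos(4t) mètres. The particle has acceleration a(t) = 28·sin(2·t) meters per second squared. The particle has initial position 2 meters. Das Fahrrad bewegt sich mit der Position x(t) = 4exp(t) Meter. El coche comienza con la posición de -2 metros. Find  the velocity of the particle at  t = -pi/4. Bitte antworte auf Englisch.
We need to integrate our acceleration equation a(t) = 28·sin(2·t) 1 time. Taking ∫a(t)dt and applying v(0) = -14, we find v(t) = -14·cos(2·t). Using v(t) = -14·cos(2·t) and substituting t = -pi/4, we find v = 0.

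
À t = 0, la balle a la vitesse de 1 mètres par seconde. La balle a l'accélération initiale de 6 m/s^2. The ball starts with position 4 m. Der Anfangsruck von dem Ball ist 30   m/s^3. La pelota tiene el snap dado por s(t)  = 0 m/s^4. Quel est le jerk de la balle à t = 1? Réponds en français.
Pour résoudre ceci, nous devons prendre 1 primitive de notre équation du snap s(t) = 0. La primitive du snap, avec j(0) = 30, donne le jerk: j(t) = 30. En utilisant j(t) = 30 et en substituant t = 1, nous trouvons j = 30.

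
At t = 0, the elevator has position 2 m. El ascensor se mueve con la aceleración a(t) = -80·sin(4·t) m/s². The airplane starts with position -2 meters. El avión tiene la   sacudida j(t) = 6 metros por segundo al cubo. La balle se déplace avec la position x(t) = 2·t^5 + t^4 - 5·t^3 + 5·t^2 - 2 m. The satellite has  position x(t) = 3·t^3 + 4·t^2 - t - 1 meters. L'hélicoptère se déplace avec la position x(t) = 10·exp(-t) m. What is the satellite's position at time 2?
We have position x(t) = 3·t^3 + 4·t^2 - t - 1. Substituting t = 2: x(2) = 37.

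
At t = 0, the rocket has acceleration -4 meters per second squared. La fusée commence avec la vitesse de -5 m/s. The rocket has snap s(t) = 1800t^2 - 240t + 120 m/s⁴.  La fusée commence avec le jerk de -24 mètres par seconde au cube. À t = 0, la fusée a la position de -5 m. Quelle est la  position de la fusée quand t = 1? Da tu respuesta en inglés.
Starting from snap s(t) = 1800·t^2 - 240·t + 120, we take 4 antiderivatives. Integrating snap and using the initial condition j(0) = -24, we get j(t) = 600·t^3 - 120·t^2 + 120·t - 24. Finding the integral of j(t) and using a(0) = -4: a(t) = 150·t^4 - 40·t^3 + 60·t^2 - 24·t - 4. Taking ∫a(t)dt and applying v(0) = -5, we find v(t) = 30·t^5 - 10·t^4 + 20·t^3 - 12·t^2 - 4·t - 5. The antiderivative of velocity is position. Using x(0) = -5, we get x(t) = 5·t^6 - 2·t^5 + 5·t^4 - 4·t^3 - 2·t^2 - 5·t - 5. We have position x(t) = 5·t^6 - 2·t^5 + 5·t^4 - 4·t^3 - 2·t^2 - 5·t - 5. Substituting t = 1: x(1) = -8.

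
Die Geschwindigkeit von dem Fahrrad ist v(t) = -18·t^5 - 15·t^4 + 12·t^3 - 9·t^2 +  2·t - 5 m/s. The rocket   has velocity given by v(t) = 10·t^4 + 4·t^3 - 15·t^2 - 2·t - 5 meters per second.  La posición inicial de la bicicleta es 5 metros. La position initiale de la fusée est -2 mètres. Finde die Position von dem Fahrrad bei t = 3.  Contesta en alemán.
Ausgehend von der Geschwindigkeit v(t) = -18·t^5 - 15·t^4 + 12·t^3 - 9·t^2 + 2·t - 5, nehmen wir 1 Integral. Die Stammfunktion von der Geschwindigkeit, mit x(0) = 5, ergibt die Position: x(t) = -3·t^6 - 3·t^5 + 3·t^4 - 3·t^3 + t^2 - 5·t + 5. Mit x(t) = -3·t^6 - 3·t^5 + 3·t^4 - 3·t^3 + t^2 - 5·t + 5 und Einsetzen von t = 3, finden wir x = -2755.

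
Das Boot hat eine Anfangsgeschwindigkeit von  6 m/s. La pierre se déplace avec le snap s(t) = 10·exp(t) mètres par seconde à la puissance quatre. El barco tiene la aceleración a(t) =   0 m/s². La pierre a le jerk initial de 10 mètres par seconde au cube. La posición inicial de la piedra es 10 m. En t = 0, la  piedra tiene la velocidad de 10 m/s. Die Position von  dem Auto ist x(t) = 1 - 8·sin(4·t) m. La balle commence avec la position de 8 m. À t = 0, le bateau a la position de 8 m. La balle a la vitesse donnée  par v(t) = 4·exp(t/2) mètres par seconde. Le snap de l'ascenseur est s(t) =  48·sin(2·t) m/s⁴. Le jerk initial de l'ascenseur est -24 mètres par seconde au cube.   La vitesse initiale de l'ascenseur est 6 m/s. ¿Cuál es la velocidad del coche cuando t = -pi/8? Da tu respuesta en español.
Partiendo de la posición x(t) = 1 - 8·sin(4·t), tomamos 1 derivada. La derivada de la posición da la velocidad: v(t) = -32·cos(4·t). Tenemos la velocidad v(t) = -32·cos(4·t). Sustituyendo t = -pi/8: v(-pi/8) = 0.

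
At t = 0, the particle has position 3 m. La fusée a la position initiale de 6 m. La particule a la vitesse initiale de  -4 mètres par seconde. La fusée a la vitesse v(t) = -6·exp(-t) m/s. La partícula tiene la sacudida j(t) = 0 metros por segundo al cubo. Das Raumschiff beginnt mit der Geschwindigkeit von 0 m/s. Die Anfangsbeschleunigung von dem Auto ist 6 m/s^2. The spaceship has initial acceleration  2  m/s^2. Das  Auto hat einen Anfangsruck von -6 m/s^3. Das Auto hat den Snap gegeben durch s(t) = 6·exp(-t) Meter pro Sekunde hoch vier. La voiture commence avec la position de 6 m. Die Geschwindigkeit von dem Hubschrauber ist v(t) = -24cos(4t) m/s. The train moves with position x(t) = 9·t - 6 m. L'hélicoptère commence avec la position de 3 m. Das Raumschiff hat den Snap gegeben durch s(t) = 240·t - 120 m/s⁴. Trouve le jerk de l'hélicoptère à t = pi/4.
Nous devons dériver notre équation de la vitesse v(t) = -24·cos(4·t) 2 fois. En dérivant la vitesse, nous obtenons l'accélération: a(t) = 96·sin(4·t). En dérivant l'accélération, nous obtenons le jerk: j(t) = 384·cos(4·t). De l'équation du jerk j(t) = 384·cos(4·t), nous substituons t = pi/4 pour obtenir j = -384.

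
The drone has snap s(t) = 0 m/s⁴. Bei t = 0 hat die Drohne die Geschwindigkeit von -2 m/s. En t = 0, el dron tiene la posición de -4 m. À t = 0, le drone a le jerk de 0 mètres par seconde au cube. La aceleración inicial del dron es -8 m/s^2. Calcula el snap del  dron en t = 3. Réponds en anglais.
Using s(t) = 0 and substituting t = 3, we find s = 0.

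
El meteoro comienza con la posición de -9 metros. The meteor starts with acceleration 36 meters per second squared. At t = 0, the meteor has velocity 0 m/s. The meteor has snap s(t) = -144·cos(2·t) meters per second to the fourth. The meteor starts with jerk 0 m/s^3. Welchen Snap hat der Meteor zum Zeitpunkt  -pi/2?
Mit s(t) = -144·cos(2·t) und Einsetzen von t = -pi/2, finden wir s = 144.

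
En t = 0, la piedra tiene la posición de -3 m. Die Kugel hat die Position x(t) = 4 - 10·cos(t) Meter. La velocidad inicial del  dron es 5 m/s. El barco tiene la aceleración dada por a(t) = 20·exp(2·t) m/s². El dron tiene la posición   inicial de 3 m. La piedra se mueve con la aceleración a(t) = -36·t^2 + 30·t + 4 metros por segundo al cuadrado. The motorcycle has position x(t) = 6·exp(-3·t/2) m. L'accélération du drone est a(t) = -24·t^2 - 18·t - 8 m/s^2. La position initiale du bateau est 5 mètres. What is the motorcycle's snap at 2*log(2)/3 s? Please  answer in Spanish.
Debemos derivar nuestra ecuación de la posición x(t) = 6·exp(-3·t/2) 4 veces. Derivando la posición, obtenemos la velocidad: v(t) = -9·exp(-3·t/2). La derivada de la velocidad da la aceleración: a(t) = 27·exp(-3·t/2)/2. La derivada de la aceleración da la sacudida: j(t) = -81·exp(-3·t/2)/4. La derivada de la sacudida da el snap: s(t) = 243·exp(-3·t/2)/8. Usando s(t) = 243·exp(-3·t/2)/8 y sustituyendo t = 2*log(2)/3, encontramos s = 243/16.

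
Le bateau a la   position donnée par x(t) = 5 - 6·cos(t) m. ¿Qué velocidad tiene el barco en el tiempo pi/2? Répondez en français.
Pour résoudre ceci, nous devons prendre 1 dérivée de notre équation de la position x(t) = 5 - 6·cos(t). En dérivant la position, nous obtenons la vitesse: v(t) = 6·sin(t). De l'équation de la vitesse v(t) = 6·sin(t), nous substituons t = pi/2 pour obtenir v = 6.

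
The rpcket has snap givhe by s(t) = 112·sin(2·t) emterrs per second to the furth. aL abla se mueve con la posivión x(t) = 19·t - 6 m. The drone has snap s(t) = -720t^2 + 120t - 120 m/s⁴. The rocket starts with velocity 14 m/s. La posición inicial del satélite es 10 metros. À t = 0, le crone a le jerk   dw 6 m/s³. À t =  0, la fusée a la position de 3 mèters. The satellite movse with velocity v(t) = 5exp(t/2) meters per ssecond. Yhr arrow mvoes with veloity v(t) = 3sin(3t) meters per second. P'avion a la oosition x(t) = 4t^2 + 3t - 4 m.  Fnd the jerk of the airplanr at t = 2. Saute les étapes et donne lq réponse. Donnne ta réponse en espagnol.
En t = 2, j = 0.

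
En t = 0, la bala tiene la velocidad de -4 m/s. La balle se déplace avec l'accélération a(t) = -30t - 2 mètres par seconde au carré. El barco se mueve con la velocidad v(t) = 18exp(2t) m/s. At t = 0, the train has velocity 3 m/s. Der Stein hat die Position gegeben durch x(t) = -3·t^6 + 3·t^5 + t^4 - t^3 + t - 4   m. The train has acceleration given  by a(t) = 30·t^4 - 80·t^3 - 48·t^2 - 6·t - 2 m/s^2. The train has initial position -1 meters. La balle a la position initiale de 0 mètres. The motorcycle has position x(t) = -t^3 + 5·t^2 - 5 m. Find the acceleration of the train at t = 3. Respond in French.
En utilisant a(t) = 30·t^4 - 80·t^3 - 48·t^2 - 6·t - 2 et en substituant t = 3, nous trouvons a = -182.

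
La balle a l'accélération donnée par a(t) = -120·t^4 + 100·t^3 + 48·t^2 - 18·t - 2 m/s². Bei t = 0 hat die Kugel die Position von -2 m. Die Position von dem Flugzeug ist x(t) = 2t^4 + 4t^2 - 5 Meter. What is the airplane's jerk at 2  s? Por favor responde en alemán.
Wir müssen unsere Gleichung für die Position x(t) = 2·t^4 + 4·t^2 - 5 3-mal ableiten. Die Ableitung von der Position ergibt die Geschwindigkeit: v(t) = 8·t^3 + 8·t. Durch Ableiten von der Geschwindigkeit erhalten wir die Beschleunigung: a(t) = 24·t^2 + 8. Die Ableitung von der Beschleunigung ergibt den Ruck: j(t) = 48·t. Mit j(t) = 48·t und Einsetzen von t = 2, finden wir j = 96.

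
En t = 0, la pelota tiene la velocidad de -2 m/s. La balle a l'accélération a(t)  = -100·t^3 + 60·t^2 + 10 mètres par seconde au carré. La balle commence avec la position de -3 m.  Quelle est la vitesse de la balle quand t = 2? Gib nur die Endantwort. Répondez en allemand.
Die Antwort ist -222.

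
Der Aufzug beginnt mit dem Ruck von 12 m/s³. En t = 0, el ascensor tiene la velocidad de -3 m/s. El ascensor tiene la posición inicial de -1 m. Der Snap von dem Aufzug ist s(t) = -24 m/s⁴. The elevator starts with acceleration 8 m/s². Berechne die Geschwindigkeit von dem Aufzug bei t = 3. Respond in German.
Wir müssen unsere Gleichung für den Snap s(t) = -24 3-mal integrieren. Die Stammfunktion von dem Snap, mit j(0) = 12, ergibt den Ruck: j(t) = 12 - 24·t. Mit ∫j(t)dt und Anwendung von a(0) = 8, finden wir a(t) = -12·t^2 + 12·t + 8. Mit ∫a(t)dt und Anwendung von v(0) = -3, finden wir v(t) = -4·t^3 + 6·t^2 + 8·t - 3. Wir haben die Geschwindigkeit v(t) = -4·t^3 + 6·t^2 + 8·t - 3. Durch Einsetzen von t = 3: v(3) = -33.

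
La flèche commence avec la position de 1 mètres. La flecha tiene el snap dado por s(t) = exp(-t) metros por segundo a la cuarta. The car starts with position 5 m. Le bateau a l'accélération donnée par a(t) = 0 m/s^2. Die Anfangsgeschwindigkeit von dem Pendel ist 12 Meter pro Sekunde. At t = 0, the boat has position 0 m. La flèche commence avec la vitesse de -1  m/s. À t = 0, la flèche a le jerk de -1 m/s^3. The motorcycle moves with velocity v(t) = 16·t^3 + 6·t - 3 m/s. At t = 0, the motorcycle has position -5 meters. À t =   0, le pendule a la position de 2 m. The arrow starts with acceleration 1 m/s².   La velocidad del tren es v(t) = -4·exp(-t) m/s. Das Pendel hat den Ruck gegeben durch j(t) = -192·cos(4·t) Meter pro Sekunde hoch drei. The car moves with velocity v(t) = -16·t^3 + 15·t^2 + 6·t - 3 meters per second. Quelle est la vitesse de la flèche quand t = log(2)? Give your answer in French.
Nous devons intégrer notre équation du snap s(t) = exp(-t) 3 fois. L'intégrale du snap est le jerk. En utilisant j(0) = -1, nous obtenons j(t) = -exp(-t). La primitive du jerk, avec a(0) = 1, donne l'accélération: a(t) = exp(-t). En intégrant l'accélération et en utilisant la condition initiale v(0) = -1, nous obtenons v(t) = -exp(-t). De l'équation de la vitesse v(t) = -exp(-t), nous substituons t = log(2) pour obtenir v = -1/2.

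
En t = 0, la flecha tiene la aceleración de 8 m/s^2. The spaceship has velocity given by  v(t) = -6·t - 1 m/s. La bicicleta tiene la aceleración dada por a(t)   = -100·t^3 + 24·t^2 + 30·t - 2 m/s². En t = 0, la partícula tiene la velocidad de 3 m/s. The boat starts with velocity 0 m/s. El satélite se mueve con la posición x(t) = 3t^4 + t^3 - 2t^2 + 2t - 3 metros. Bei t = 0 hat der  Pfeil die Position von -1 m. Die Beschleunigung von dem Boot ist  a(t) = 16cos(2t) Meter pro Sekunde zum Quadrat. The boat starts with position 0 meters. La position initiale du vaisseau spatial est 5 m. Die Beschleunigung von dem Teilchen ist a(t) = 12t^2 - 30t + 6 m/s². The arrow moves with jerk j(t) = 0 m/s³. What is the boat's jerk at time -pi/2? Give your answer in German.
Wir müssen unsere Gleichung für die Beschleunigung a(t) = 16·cos(2·t) 1-mal ableiten. Durch Ableiten von der Beschleunigung erhalten wir den Ruck: j(t) = -32·sin(2·t). Mit j(t) = -32·sin(2·t) und Einsetzen von t = -pi/2, finden wir j = 0.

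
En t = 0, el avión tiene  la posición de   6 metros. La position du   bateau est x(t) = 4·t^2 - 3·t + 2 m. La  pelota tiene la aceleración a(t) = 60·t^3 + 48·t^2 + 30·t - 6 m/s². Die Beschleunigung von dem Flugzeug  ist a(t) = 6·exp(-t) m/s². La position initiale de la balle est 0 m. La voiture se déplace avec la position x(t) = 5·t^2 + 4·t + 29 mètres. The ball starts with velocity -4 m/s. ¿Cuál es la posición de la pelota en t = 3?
Debemos encontrar la antiderivada de nuestra ecuación de la aceleración a(t) = 60·t^3 + 48·t^2 + 30·t - 6 2 veces. La antiderivada de la aceleración, con v(0) = -4, da la velocidad: v(t) = 15·t^4 + 16·t^3 + 15·t^2 - 6·t - 4. La antiderivada de la velocidad, con x(0) = 0, da la posición: x(t) = 3·t^5 + 4·t^4 + 5·t^3 - 3·t^2 - 4·t. Usando x(t) = 3·t^5 + 4·t^4 + 5·t^3 - 3·t^2 - 4·t y sustituyendo t = 3, encontramos x = 1149.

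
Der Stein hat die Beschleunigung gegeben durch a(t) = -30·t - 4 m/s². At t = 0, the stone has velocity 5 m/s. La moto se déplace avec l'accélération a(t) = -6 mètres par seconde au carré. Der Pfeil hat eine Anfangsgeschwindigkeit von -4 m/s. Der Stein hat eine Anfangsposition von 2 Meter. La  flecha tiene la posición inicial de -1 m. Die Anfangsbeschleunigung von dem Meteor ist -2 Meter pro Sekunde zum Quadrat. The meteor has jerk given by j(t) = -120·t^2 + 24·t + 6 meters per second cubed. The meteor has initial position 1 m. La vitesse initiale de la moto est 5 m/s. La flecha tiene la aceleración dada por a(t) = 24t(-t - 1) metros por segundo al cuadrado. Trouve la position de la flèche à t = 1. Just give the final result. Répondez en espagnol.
x(1) = -11.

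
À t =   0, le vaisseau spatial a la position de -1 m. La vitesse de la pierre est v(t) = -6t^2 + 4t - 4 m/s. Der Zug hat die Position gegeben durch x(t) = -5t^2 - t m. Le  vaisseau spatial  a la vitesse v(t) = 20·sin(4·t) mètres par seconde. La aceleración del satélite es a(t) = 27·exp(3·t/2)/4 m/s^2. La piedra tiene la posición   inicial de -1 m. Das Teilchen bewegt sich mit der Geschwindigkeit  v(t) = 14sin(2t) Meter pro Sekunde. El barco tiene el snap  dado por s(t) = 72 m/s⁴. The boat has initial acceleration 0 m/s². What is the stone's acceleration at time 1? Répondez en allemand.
Ausgehend von der Geschwindigkeit v(t) = -6·t^2 + 4·t - 4, nehmen wir 1 Ableitung. Durch Ableiten von der Geschwindigkeit erhalten wir die Beschleunigung: a(t) = 4 - 12·t. Mit a(t) = 4 - 12·t und Einsetzen von t = 1, finden wir a = -8.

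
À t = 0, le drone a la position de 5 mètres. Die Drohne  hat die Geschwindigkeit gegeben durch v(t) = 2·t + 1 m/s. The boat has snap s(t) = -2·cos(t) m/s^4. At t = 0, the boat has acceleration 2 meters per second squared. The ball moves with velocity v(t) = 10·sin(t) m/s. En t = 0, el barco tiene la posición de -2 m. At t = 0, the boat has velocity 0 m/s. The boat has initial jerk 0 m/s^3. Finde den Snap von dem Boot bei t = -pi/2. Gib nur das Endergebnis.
Die Antwort ist 0.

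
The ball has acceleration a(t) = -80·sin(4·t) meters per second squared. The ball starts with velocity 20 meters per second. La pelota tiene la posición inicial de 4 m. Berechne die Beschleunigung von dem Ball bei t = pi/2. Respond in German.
Aus der Gleichung für die Beschleunigung a(t) = -80·sin(4·t), setzen wir t = pi/2 ein und erhalten a = 0.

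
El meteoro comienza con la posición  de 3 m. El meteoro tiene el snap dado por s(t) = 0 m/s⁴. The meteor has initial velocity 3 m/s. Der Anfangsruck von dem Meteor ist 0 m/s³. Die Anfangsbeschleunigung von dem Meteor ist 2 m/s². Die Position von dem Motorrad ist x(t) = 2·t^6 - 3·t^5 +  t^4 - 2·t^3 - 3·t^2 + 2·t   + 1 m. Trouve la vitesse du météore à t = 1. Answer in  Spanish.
Para resolver esto, necesitamos tomar 3 antiderivadas de nuestra ecuación del snap s(t) = 0. Integrando el snap y usando la condición inicial j(0) = 0, obtenemos j(t) = 0. Integrando la sacudida y usando la condición inicial a(0) = 2, obtenemos a(t) = 2. Tomando ∫a(t)dt y aplicando v(0) = 3, encontramos v(t) = 2·t + 3. De la ecuación de la velocidad v(t) = 2·t + 3, sustituimos t = 1 para obtener v = 5.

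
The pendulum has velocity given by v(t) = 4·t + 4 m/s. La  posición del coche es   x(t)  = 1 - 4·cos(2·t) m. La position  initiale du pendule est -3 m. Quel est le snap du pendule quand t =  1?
En partant de la vitesse v(t) = 4·t + 4, nous prenons 3 dérivées. En dérivant la vitesse, nous obtenons l'accélération: a(t) = 4. En prenant d/dt de a(t), nous trouvons j(t) = 0. En dérivant le jerk, nous obtenons le snap: s(t) = 0. En utilisant s(t) = 0 et en substituant t = 1, nous trouvons s = 0.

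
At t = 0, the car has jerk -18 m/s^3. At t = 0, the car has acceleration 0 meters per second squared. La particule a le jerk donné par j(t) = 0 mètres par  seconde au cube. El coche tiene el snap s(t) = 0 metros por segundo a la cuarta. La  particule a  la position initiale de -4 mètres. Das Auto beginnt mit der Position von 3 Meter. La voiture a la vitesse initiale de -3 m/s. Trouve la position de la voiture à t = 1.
Nous devons intégrer notre équation du snap s(t) = 0 4 fois. En prenant ∫s(t)dt et en appliquant j(0) = -18, nous trouvons j(t) = -18. La primitive du jerk est l'accélération. En utilisant a(0) = 0, nous obtenons a(t) = -18·t. En intégrant l'accélération et en utilisant la condition initiale v(0) = -3, nous obtenons v(t) = -9·t^2 - 3. L'intégrale de la vitesse, avec x(0) = 3, donne la position: x(t) = -3·t^3 - 3·t + 3. Nous avons la position x(t) = -3·t^3 - 3·t + 3. En substituant t = 1: x(1) = -3.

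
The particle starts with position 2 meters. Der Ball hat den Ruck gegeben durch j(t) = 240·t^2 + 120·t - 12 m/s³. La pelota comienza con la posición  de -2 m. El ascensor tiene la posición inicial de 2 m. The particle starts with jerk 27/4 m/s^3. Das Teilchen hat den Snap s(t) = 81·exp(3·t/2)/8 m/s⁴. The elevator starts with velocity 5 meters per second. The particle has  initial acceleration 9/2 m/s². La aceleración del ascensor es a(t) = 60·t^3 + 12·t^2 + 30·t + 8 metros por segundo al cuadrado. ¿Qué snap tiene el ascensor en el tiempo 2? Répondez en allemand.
Wir müssen unsere Gleichung für die Beschleunigung a(t) = 60·t^3 + 12·t^2 + 30·t + 8 2-mal ableiten. Die Ableitung von der Beschleunigung ergibt den Ruck: j(t) = 180·t^2 + 24·t + 30. Durch Ableiten von dem Ruck erhalten wir den Snap: s(t) = 360·t + 24. Mit s(t) = 360·t + 24 und Einsetzen von t = 2, finden wir s = 744.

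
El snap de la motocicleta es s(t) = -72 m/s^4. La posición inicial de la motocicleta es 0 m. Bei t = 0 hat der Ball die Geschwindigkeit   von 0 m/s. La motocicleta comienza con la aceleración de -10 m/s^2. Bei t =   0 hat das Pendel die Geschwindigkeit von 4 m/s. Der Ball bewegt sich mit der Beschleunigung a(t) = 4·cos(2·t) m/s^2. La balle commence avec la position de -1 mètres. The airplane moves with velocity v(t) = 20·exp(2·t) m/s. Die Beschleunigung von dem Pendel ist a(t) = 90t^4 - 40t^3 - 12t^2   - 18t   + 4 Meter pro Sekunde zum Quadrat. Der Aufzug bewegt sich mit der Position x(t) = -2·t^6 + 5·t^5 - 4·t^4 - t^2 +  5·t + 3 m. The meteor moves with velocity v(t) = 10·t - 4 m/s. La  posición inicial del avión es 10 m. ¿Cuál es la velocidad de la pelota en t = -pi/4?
Partiendo de la aceleración a(t) = 4·cos(2·t), tomamos 1 integral. Integrando la aceleración y usando la condición inicial v(0) = 0, obtenemos v(t) = 2·sin(2·t). Tenemos la velocidad v(t) = 2·sin(2·t). Sustituyendo t = -pi/4: v(-pi/4) = -2.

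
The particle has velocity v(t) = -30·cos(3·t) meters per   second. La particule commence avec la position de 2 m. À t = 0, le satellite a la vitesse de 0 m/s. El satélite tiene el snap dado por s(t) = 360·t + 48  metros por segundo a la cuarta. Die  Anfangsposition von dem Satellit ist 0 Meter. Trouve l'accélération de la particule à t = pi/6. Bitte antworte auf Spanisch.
Debemos derivar nuestra ecuación de la velocidad v(t) = -30·cos(3·t) 1 vez. Tomando d/dt de v(t), encontramos a(t) = 90·sin(3·t). De la ecuación de la aceleración a(t) = 90·sin(3·t), sustituimos t = pi/6 para obtener a = 90.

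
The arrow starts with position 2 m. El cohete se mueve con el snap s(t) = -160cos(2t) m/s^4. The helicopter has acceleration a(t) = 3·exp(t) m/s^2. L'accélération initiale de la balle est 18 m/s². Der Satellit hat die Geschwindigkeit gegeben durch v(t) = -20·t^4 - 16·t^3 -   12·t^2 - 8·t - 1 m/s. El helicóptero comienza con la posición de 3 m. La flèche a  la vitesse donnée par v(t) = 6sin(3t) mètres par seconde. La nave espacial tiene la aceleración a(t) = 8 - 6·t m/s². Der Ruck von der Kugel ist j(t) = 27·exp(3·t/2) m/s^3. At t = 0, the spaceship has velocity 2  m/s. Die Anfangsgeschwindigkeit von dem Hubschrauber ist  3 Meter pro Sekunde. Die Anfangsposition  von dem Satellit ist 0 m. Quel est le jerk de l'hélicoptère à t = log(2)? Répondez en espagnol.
Partiendo de la aceleración a(t) = 3·exp(t), tomamos 1 derivada. Derivando la aceleración, obtenemos la sacudida: j(t) = 3·exp(t). Tenemos la sacudida j(t) = 3·exp(t). Sustituyendo t = log(2): j(log(2)) = 6.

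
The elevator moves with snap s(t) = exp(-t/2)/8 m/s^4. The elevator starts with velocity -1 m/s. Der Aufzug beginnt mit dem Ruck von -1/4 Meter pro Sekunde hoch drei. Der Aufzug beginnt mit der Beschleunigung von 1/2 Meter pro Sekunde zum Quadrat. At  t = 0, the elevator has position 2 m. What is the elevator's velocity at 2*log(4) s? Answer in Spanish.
Necesitamos integrar nuestra ecuación del snap s(t) = exp(-t/2)/8 3 veces. Integrando el snap y usando la condición inicial j(0) = -1/4, obtenemos j(t) = -exp(-t/2)/4. Tomando ∫j(t)dt y aplicando a(0) = 1/2, encontramos a(t) = exp(-t/2)/2. Integrando la aceleración y usando la condición inicial v(0) = -1, obtenemos v(t) = -exp(-t/2). De la ecuación de la velocidad v(t) = -exp(-t/2), sustituimos t = 2*log(4) para obtener v = -1/4.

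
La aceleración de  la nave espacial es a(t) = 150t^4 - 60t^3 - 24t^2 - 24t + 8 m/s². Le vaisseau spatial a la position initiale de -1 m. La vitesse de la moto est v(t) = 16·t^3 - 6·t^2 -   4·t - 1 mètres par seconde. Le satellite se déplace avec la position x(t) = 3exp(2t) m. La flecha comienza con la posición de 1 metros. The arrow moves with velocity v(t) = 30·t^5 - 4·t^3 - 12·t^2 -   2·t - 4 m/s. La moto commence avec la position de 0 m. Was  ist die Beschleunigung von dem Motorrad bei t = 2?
Um dies zu lösen, müssen wir 1 Ableitung unserer Gleichung für die Geschwindigkeit v(t) = 16·t^3 - 6·t^2 - 4·t - 1 nehmen. Durch Ableiten von der Geschwindigkeit erhalten wir die Beschleunigung: a(t) = 48·t^2 - 12·t - 4. Wir haben die Beschleunigung a(t) = 48·t^2 - 12·t - 4. Durch Einsetzen von t = 2: a(2) = 164.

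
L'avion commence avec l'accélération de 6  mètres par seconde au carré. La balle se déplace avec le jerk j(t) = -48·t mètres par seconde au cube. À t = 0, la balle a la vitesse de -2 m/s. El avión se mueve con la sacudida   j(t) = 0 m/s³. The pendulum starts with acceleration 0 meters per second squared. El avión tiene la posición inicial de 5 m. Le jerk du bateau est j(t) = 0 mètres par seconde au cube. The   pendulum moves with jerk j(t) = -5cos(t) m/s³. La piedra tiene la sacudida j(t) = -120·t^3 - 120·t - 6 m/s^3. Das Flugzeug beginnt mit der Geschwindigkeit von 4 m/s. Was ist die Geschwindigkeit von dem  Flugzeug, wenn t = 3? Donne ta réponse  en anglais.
To find the answer, we compute 2 integrals of j(t) = 0. Finding the antiderivative of j(t) and using a(0) = 6: a(t) = 6. The integral of acceleration, with v(0) = 4, gives velocity: v(t) = 6·t + 4. Using v(t) = 6·t + 4 and substituting t = 3, we find v = 22.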